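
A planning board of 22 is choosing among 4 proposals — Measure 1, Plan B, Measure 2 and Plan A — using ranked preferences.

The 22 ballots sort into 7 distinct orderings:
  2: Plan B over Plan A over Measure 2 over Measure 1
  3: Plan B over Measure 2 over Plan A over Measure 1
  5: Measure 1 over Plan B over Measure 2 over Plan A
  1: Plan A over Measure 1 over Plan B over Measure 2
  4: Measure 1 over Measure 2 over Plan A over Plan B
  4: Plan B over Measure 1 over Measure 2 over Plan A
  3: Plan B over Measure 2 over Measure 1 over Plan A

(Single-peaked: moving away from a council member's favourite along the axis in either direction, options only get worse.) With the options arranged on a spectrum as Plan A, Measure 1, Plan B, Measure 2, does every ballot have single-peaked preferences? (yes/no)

Axis positions: Plan A=1, Measure 1=2, Plan B=3, Measure 2=4.
Cluster 1: ranking walks positions 3-1-4-2; Plan A is ranked above Measure 1 even though Measure 1 lies between Plan A and the peak Plan B on the axis — preferences dip and rise again. Not single-peaked.
Cluster 2: ranking walks positions 3-4-1-2; Plan A is ranked above Measure 1 even though Measure 1 lies between Plan A and the peak Plan B on the axis — preferences dip and rise again. Not single-peaked.
Cluster 3 (peak Measure 1 at position 2): ranking walks positions 2-3-4-1, expanding outward from the peak — single-peaked.
Cluster 4 (peak Plan A at position 1): ranking walks positions 1-2-3-4, expanding outward from the peak — single-peaked.
Cluster 5: ranking walks positions 2-4-1-3; Measure 2 is ranked above Plan B even though Plan B lies between Measure 2 and the peak Measure 1 on the axis — preferences dip and rise again. Not single-peaked.
Cluster 6 (peak Plan B at position 3): ranking walks positions 3-2-4-1, expanding outward from the peak — single-peaked.
Cluster 7 (peak Plan B at position 3): ranking walks positions 3-4-2-1, expanding outward from the peak — single-peaked.
Cluster 1 violates single-peakedness, so the profile is not single-peaked on this axis.

no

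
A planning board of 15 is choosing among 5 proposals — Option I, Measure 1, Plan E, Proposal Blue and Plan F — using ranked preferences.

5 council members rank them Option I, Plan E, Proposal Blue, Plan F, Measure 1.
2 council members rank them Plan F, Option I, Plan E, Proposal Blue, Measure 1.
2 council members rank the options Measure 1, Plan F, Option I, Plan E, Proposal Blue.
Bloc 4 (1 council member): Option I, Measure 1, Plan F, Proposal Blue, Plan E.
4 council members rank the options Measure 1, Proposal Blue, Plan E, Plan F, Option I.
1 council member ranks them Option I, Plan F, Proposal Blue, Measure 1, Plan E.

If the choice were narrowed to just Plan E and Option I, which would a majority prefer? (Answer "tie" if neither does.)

Option I

Ballots ranking Plan E above Option I: 4.
Ballots ranking Option I above Plan E: 15 − 4 = 11.
Option I wins the head-to-head 11–4.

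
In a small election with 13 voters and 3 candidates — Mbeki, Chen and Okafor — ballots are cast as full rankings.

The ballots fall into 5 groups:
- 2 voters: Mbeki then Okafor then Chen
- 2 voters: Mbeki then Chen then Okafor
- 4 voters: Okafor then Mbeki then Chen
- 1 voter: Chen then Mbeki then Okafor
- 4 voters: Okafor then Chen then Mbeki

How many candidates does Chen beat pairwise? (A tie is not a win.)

Chen against each rival (13 voters):
Chen vs Mbeki: 5 to 8, Mbeki.
Chen vs Okafor: Okafor, 10–3.
Chen beats no one; loses to Mbeki, Okafor — 0 pairwise wins.

0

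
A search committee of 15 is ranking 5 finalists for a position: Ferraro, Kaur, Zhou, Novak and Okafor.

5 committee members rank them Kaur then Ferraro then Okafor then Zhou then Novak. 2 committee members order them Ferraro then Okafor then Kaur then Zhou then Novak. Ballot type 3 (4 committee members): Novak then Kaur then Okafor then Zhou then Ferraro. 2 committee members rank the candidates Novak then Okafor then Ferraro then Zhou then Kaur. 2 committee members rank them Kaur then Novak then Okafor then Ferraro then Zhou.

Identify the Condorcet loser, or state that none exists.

Head-to-head results (15 committee members):
Ferraro vs Kaur: Kaur wins 11–4.
Ferraro vs Zhou: Ferraro wins 11–4.
Ferraro vs Novak: Novak wins 8–7.
Ferraro vs Okafor: Okafor, 8–7.
Kaur vs Zhou: Kaur is ranked higher on 5+2+4+2 = 13 ballots, Zhou on 2. Kaur wins 13–2.
Kaur vs Novak: Kaur, 9–6.
Kaur vs Okafor: Kaur wins 11–4.
Zhou vs Novak: 7 to 8, Novak.
Zhou vs Okafor: 0 for Zhou, 15 for Okafor — Okafor by 15–0.
Novak vs Okafor: 4+2+2 = 8 for Novak, 7 for Okafor — Novak by 8–7.
Zhou is beaten in every head-to-head and is the Condorcet loser.

Zhou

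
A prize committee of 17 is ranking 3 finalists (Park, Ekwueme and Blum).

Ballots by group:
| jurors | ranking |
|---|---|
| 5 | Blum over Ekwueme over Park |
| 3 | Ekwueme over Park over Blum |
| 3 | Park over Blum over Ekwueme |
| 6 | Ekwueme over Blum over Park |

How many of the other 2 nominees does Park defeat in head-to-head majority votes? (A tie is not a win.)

0

Park against each rival (17 jurors):
Park vs Ekwueme: Ekwueme, 14–3.
Park vs Blum: Blum, 11–6.
Park beats no one; loses to Ekwueme, Blum — 0 pairwise wins.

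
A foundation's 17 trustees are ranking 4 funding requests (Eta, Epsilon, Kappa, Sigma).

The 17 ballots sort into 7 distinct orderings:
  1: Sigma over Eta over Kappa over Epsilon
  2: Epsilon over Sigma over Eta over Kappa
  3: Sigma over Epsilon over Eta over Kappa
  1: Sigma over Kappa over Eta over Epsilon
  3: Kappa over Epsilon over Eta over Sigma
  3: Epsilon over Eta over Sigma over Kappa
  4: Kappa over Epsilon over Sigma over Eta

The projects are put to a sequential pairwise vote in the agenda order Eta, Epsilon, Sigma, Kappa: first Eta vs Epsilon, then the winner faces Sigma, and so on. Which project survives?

Round 1: Eta vs Epsilon — 2–15, Epsilon advances.
Round 2: Epsilon vs Sigma — 12–5, Epsilon advances.
Round 3: Epsilon vs Kappa — 8–9, Kappa advances.
Kappa survives the agenda.

Kappa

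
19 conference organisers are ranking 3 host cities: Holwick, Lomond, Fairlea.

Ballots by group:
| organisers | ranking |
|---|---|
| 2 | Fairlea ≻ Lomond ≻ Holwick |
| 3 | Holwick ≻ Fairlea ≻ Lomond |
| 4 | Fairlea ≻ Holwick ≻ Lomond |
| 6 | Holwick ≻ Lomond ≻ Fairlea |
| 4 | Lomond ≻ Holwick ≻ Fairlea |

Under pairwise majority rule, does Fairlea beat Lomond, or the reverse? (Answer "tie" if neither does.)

Ballots ranking Fairlea above Lomond: 2 + 3 + 4 = 9.
Ballots ranking Lomond above Fairlea: 19 − 9 = 10.
Lomond wins the head-to-head 10–9.

Lomond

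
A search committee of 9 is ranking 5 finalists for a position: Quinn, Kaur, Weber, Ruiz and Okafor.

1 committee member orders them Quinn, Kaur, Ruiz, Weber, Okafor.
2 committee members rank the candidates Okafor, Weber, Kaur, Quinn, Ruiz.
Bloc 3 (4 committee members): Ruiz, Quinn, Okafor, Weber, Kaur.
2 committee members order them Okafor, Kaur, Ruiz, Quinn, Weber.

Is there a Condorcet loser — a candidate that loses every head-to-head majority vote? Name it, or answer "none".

none

Head-to-head results (9 committee members):
Quinn vs Kaur: Quinn preferred on 1+4 = 5 ballots; Quinn wins 5–4.
Quinn vs Weber: Quinn is ranked higher on 1+4+2 = 7 ballots, Weber on 2. Quinn wins 7–2.
Quinn–Ruiz: Ruiz 6–3.
Quinn vs Okafor: Quinn preferred on 1+4 = 5 ballots; Quinn wins 5–4.
Kaur vs Weber: Weber, 6–3.
Kaur vs Ruiz: 1+2+2 = 5 for Kaur, 4 for Ruiz — Kaur by 5–4.
Kaur vs Okafor: Kaur is ranked higher on 1 ballot, Okafor on 8. Okafor wins 8–1.
Weber–Ruiz: Ruiz 7–2.
Weber–Okafor: Okafor 8–1.
Ruiz vs Okafor: Ruiz wins 5–4.
Each candidate has at least one pairwise win (Quinn beats Kaur; Kaur beats Ruiz; Weber beats Kaur; Ruiz beats Quinn; Okafor beats Kaur) — no Condorcet loser.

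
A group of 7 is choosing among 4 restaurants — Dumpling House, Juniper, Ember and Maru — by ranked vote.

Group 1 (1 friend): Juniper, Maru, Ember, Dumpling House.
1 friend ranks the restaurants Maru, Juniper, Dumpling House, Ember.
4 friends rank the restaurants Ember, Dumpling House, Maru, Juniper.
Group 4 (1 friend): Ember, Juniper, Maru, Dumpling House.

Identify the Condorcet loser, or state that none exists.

Head-to-head results (7 friends):
Dumpling House vs Juniper: Dumpling House wins 4–3.
Dumpling House vs Ember: 1 to 6, Ember.
Dumpling House vs Maru: 4 for Dumpling House, 3 for Maru — Dumpling House by 4–3.
Juniper vs Ember: Ember, 5–2.
Juniper vs Maru: 2 to 5, Maru.
Ember vs Maru: Ember, 5–2.
Juniper loses to every other restaurant — it is the Condorcet loser.

Juniper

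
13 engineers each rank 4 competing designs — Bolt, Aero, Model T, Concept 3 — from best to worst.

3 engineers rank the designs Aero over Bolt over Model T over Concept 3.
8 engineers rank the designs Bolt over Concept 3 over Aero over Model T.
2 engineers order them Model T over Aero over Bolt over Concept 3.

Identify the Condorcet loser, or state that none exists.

Head-to-head results (13 engineers):
Bolt–Aero: Bolt 8–5.
Bolt–Model T: Bolt 11–2.
Bolt–Concept 3: Bolt 13–0.
Aero vs Model T: 11 to 2, Aero.
Aero–Concept 3: Concept 3 8–5.
Model T–Concept 3: Concept 3 8–5.
Only Model T has no wins; Model T is the Condorcet loser.

Model T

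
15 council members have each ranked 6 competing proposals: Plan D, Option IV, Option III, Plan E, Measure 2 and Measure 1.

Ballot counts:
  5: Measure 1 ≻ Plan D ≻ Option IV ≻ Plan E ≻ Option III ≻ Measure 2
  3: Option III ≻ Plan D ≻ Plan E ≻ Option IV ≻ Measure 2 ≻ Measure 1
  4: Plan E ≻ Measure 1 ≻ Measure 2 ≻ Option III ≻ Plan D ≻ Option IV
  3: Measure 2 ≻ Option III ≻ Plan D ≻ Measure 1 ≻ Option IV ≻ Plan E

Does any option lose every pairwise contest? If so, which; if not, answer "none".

Measure 2

Head-to-head results (15 council members):
Plan D vs Option IV: 5+3+4+3 = 15 for Plan D, 0 for Option IV — Plan D by 15–0.
Plan D vs Option III: Option III, 10–5.
Plan D vs Plan E: Plan D is ranked higher on 5+3+3 = 11 ballots, Plan E on 4. Plan D wins 11–4.
Plan D–Measure 2: Plan D 8–7.
Plan D vs Measure 1: 6 to 9, Measure 1.
Option IV vs Option III: 5 to 10, Option III.
Option IV vs Plan E: Option IV preferred on 5+3 = 8 ballots; Option IV wins 8–7.
Option IV–Measure 2: Option IV 8–7.
Option IV vs Measure 1: Measure 1 wins 12–3.
Option III vs Plan E: 6 to 9, Plan E.
Option III–Measure 2: Option III 8–7.
Option III vs Measure 1: Measure 1 wins 9–6.
Plan E vs Measure 2: 5+3+4 = 12 for Plan E, 3 for Measure 2 — Plan E by 12–3.
Plan E–Measure 1: Measure 1 8–7.
Measure 2 vs Measure 1: Measure 1, 9–6.
Measure 2 is beaten in every head-to-head and is the Condorcet loser.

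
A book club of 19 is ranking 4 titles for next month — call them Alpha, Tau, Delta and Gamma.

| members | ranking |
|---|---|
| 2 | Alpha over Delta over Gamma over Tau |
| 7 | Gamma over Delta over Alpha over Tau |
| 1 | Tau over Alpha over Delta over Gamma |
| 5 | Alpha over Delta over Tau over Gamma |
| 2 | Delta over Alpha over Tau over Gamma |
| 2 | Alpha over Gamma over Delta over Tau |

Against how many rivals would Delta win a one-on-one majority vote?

2

Delta against each rival (19 members):
Delta vs Alpha: Alpha, 10–9.
Delta vs Tau: Delta preferred on 2+7+5+2+2 = 18 ballots; Delta wins 18–1.
Delta vs Gamma: Delta, 10–9.
Delta beats Tau, Gamma; loses to Alpha — 2 pairwise wins.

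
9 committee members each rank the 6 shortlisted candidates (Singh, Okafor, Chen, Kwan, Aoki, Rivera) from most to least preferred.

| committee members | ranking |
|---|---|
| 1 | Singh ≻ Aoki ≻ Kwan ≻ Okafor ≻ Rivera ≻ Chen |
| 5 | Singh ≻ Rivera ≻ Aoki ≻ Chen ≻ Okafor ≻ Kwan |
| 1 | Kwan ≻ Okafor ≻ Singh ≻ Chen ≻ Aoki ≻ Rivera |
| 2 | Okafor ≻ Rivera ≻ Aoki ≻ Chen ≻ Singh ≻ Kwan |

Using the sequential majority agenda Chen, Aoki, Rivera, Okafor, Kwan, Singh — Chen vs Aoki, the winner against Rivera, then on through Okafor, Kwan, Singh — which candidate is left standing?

Singh

Round 1: Chen vs Aoki — 1–8, Aoki advances.
Round 2: Aoki vs Rivera — 2–7, Rivera advances.
Round 3: Rivera vs Okafor — 5–4, Rivera advances.
Round 4: Rivera vs Kwan — 7–2, Rivera advances.
Round 5: Rivera vs Singh — 2–7, Singh advances.
The agenda winner is Singh.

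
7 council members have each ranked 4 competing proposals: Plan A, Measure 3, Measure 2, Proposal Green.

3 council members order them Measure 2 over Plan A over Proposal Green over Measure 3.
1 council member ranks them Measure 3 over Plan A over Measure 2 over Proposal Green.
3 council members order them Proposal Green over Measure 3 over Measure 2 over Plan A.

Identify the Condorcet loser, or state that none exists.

Head-to-head results (7 council members):
Plan A vs Measure 3: Measure 3 wins 4–3.
Plan A vs Measure 2: 1 to 6, Measure 2.
Plan A vs Proposal Green: Plan A wins 4–3.
Measure 3 vs Measure 2: Measure 3 is ranked higher on 1+3 = 4 ballots, Measure 2 on 3. Measure 3 wins 4–3.
Measure 3–Proposal Green: Proposal Green 6–1.
Measure 2 vs Proposal Green: 3+1 = 4 for Measure 2, 3 for Proposal Green — Measure 2 by 4–3.
No option is winless: Plan A beats Proposal Green; Measure 3 beats Plan A; Measure 2 beats Plan A; Proposal Green beats Measure 3. There is no Condorcet loser.

none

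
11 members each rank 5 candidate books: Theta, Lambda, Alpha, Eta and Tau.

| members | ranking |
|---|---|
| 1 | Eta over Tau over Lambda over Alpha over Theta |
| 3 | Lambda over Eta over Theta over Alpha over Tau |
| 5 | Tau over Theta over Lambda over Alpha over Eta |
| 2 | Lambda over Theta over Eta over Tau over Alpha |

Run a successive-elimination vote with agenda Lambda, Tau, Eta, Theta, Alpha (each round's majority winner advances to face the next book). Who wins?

Round 1: Lambda vs Tau — 5–6, Tau advances.
Round 2: Tau vs Eta — 5–6, Eta advances.
Round 3: Eta vs Theta — 4–7, Theta advances.
Round 4: Theta vs Alpha — 10–1, Theta advances.
Theta survives the agenda.

Theta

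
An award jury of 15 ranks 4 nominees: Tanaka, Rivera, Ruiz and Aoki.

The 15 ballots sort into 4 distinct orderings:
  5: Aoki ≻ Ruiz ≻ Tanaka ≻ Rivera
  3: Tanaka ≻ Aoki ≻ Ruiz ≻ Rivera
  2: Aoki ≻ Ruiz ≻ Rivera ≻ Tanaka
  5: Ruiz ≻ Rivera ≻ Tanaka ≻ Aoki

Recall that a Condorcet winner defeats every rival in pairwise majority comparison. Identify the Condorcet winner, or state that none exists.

Pairwise majorities:
Tanaka vs Rivera: 8 to 7, Tanaka.
Tanaka vs Ruiz: 3 to 12, Ruiz.
Tanaka vs Aoki: Tanaka preferred on 3+5 = 8 ballots; Tanaka wins 8–7.
Rivera vs Ruiz: 0 to 15, Ruiz.
Rivera vs Aoki: 5 for Rivera, 10 for Aoki — Aoki by 10–5.
Ruiz vs Aoki: Ruiz is ranked higher on 5 ballots, Aoki on 10. Aoki wins 10–5.
Every nominee loses at least once (Tanaka loses to Ruiz; Rivera loses to Tanaka; Ruiz loses to Aoki; Aoki loses to Tanaka). The majority relation contains the cycle Tanaka beats Aoki beats Ruiz beats Tanaka, so there is no Condorcet winner.

none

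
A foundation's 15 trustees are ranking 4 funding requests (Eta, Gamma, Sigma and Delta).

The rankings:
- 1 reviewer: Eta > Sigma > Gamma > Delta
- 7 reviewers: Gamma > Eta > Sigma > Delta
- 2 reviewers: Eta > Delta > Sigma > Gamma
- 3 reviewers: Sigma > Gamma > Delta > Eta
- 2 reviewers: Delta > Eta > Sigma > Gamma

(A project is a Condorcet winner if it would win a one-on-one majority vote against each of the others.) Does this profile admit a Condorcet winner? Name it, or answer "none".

none

Pairwise majorities:
Eta–Gamma: Gamma 10–5.
Eta vs Sigma: 1+7+2+2 = 12 for Eta, 3 for Sigma — Eta by 12–3.
Eta vs Delta: Eta, 10–5.
Gamma vs Sigma: Gamma preferred on 7 ballots; Sigma wins 8–7.
Gamma vs Delta: Gamma preferred on 1+7+3 = 11 ballots; Gamma wins 11–4.
Sigma vs Delta: Sigma is ranked higher on 1+7+3 = 11 ballots, Delta on 4. Sigma wins 11–4.
Every project loses at least once (Eta loses to Gamma; Gamma loses to Sigma; Sigma loses to Eta; Delta loses to Eta). The majority relation contains the cycle Eta beats Sigma beats Gamma beats Eta, so there is no Condorcet winner.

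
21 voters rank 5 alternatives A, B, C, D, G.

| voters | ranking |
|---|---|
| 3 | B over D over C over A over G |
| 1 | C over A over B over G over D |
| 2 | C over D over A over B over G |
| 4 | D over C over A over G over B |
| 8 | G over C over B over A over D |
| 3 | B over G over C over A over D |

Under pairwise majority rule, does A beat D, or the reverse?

A

Ballots ranking A above D: 1 + 8 + 3 = 12.
Ballots ranking D above A: 21 − 12 = 9.
A wins the head-to-head 12–9.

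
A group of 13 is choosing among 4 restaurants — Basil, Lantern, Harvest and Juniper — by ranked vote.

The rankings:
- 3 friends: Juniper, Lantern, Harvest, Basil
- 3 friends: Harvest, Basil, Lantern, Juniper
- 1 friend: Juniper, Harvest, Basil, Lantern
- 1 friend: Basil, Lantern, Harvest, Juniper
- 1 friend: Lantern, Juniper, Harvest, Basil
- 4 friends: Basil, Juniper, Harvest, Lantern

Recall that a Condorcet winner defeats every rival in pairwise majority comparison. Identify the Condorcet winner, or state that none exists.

none

Pairwise majorities:
Basil vs Lantern: Basil preferred on 3+1+1+4 = 9 ballots; Basil wins 9–4.
Basil–Harvest: Harvest 8–5.
Basil vs Juniper: Basil preferred on 3+1+4 = 8 ballots; Basil wins 8–5.
Lantern vs Harvest: Lantern preferred on 3+1+1 = 5 ballots; Harvest wins 8–5.
Lantern vs Juniper: Lantern is ranked higher on 3+1+1 = 5 ballots, Juniper on 8. Juniper wins 8–5.
Harvest vs Juniper: 3+1 = 4 for Harvest, 9 for Juniper — Juniper by 9–4.
No restaurant is unbeaten: Basil loses to Harvest; Lantern loses to Basil; Harvest loses to Juniper; Juniper loses to Basil. In particular Basil → Juniper → Harvest → Basil is a majority cycle — no Condorcet winner exists.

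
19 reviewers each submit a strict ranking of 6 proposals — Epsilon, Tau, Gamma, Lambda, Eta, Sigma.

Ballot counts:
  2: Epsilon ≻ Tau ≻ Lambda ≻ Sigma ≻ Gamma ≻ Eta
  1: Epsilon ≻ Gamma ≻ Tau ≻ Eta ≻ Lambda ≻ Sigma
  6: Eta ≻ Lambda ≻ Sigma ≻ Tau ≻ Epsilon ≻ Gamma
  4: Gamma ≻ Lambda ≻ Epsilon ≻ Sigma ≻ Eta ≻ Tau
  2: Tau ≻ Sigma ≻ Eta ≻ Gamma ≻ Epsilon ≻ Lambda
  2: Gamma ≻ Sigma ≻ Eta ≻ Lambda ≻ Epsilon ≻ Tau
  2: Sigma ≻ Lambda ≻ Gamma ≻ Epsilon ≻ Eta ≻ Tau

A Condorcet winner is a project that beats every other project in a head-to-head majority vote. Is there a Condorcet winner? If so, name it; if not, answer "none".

none

Check each pair by majority over 19 ballots:
Epsilon vs Tau: Epsilon, 11–8.
Epsilon vs Gamma: 9 to 10, Gamma.
Epsilon vs Lambda: Lambda wins 14–5.
Epsilon vs Eta: 2+1+4+2 = 9 for Epsilon, 10 for Eta — Eta by 10–9.
Epsilon vs Sigma: Sigma wins 12–7.
Tau vs Gamma: 2+6+2 = 10 for Tau, 9 for Gamma — Tau by 10–9.
Tau vs Lambda: Lambda wins 14–5.
Tau vs Eta: Eta, 14–5.
Tau vs Sigma: 5 to 14, Sigma.
Gamma vs Lambda: Gamma is ranked higher on 1+4+2+2 = 9 ballots, Lambda on 10. Lambda wins 10–9.
Gamma–Eta: Gamma 11–8.
Gamma vs Sigma: Sigma wins 12–7.
Lambda vs Eta: 8 to 11, Eta.
Lambda vs Sigma: Lambda preferred on 2+1+6+4 = 13 ballots; Lambda wins 13–6.
Eta vs Sigma: Eta preferred on 1+6 = 7 ballots; Sigma wins 12–7.
Every project loses at least once (Epsilon loses to Gamma; Tau loses to Epsilon; Gamma loses to Tau; Lambda loses to Eta; Eta loses to Gamma; Sigma loses to Lambda). The majority relation contains the cycle Epsilon → Tau → Gamma → Epsilon, so there is no Condorcet winner.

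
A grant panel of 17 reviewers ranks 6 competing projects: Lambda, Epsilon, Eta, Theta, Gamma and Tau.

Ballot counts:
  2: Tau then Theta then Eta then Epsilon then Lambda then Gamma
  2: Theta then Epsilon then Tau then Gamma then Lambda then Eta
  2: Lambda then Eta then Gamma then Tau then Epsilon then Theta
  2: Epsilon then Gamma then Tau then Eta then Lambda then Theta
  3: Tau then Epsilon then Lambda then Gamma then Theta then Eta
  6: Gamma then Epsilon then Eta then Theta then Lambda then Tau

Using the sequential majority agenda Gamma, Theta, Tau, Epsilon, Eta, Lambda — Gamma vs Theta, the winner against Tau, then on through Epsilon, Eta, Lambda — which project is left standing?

Round 1: Gamma vs Theta — 13–4, Gamma advances.
Round 2: Gamma vs Tau — 10–7, Gamma advances.
Round 3: Gamma vs Epsilon — 8–9, Epsilon advances.
Round 4: Epsilon vs Eta — 13–4, Epsilon advances.
Round 5: Epsilon vs Lambda — 15–2, Epsilon advances.
Epsilon survives the agenda.

Epsilon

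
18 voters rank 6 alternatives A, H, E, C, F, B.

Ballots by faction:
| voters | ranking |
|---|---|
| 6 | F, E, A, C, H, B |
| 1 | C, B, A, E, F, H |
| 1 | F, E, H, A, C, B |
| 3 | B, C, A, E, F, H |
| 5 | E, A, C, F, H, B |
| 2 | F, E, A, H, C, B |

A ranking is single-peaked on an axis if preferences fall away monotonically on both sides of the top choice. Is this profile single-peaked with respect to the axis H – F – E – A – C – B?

Axis positions: H=1, F=2, E=3, A=4, C=5, B=6.
Faction 1 (peak F at position 2): ranking walks positions 2-3-4-5-1-6, expanding outward from the peak — single-peaked.
Faction 2 (peak C at position 5): ranking walks positions 5-6-4-3-2-1, expanding outward from the peak — single-peaked.
Faction 3 (peak F at position 2): ranking walks positions 2-3-1-4-5-6, expanding outward from the peak — single-peaked.
Faction 4 (peak B at position 6): ranking walks positions 6-5-4-3-2-1, expanding outward from the peak — single-peaked.
Faction 5 (peak E at position 3): ranking walks positions 3-4-5-2-1-6, expanding outward from the peak — single-peaked.
Faction 6 (peak F at position 2): ranking walks positions 2-3-4-1-5-6, expanding outward from the peak — single-peaked.
Every ranking is single-peaked on this axis.

yes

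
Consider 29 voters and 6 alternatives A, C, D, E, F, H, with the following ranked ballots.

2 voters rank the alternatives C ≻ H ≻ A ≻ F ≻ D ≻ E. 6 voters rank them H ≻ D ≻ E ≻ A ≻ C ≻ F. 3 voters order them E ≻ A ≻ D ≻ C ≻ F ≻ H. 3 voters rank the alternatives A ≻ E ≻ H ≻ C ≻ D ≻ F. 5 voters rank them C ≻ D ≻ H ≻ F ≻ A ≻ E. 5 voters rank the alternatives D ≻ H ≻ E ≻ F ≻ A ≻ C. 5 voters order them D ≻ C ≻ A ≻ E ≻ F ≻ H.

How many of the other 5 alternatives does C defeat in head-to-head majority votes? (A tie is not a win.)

2

C against each rival (29 voters):
C vs A: C preferred on 2+5+5 = 12 ballots; A wins 17–12.
C vs D: D, 19–10.
C vs E: C preferred on 2+5+5 = 12 ballots; E wins 17–12.
C vs F: C preferred on 2+6+3+3+5+5 = 24 ballots; C wins 24–5.
C vs H: C wins 15–14.
C beats F, H; loses to A, D, E — 2 pairwise wins.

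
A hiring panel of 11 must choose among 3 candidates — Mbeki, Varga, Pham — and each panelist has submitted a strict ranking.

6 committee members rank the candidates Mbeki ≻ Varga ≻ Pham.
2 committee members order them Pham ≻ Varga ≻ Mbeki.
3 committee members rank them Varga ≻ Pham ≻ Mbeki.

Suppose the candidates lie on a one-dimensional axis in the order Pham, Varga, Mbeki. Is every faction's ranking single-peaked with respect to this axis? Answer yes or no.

yes

Axis positions: Pham=1, Varga=2, Mbeki=3.
Faction 1 (peak Mbeki at position 3): ranking walks positions 3-2-1, expanding outward from the peak — single-peaked.
Faction 2 (peak Pham at position 1): ranking walks positions 1-2-3, expanding outward from the peak — single-peaked.
Faction 3 (peak Varga at position 2): ranking walks positions 2-1-3, expanding outward from the peak — single-peaked.
Every ranking is single-peaked on this axis.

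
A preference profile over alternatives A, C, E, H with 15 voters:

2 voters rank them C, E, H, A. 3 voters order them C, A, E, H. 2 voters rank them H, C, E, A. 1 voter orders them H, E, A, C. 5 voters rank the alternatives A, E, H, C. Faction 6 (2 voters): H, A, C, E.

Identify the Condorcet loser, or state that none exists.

none

Pairwise majorities:
A vs C: A is ranked higher on 1+5+2 = 8 ballots, C on 7. A wins 8–7.
A vs E: A is ranked higher on 3+5+2 = 10 ballots, E on 5. A wins 10–5.
A vs H: A preferred on 3+5 = 8 ballots; A wins 8–7.
C vs E: 2+3+2+2 = 9 for C, 6 for E — C by 9–6.
C vs H: 5 to 10, H.
E vs H: E preferred on 2+3+5 = 10 ballots; E wins 10–5.
Every alternative wins at least one matchup (A beats C; C beats E; E beats H; H beats C), so there is no Condorcet loser.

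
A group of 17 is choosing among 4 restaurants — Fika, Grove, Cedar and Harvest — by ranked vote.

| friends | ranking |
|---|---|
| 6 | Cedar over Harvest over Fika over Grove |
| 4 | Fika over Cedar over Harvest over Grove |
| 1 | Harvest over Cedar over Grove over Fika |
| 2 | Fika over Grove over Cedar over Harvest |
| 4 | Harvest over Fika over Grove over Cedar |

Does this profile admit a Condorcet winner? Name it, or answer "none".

none

Check each pair by majority over 17 ballots:
Fika vs Grove: Fika, 16–1.
Fika–Cedar: Fika 10–7.
Fika vs Harvest: Harvest wins 11–6.
Grove vs Cedar: Cedar wins 11–6.
Grove vs Harvest: Harvest wins 15–2.
Cedar vs Harvest: Cedar wins 12–5.
Every restaurant loses at least once (Fika loses to Harvest; Grove loses to Fika; Cedar loses to Fika; Harvest loses to Cedar). The majority relation contains the cycle Fika > Cedar > Harvest > Fika, so there is no Condorcet winner.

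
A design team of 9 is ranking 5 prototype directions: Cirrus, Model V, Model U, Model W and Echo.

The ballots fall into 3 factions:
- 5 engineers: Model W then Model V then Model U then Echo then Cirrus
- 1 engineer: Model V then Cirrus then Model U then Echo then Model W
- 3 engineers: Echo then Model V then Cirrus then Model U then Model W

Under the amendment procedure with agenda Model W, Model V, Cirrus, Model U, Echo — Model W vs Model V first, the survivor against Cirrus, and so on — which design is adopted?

Round 1: Model W vs Model V — 5–4, Model W advances.
Round 2: Model W vs Cirrus — 5–4, Model W advances.
Round 3: Model W vs Model U — 5–4, Model W advances.
Round 4: Model W vs Echo — 5–4, Model W advances.
Model W survives the agenda.

Model W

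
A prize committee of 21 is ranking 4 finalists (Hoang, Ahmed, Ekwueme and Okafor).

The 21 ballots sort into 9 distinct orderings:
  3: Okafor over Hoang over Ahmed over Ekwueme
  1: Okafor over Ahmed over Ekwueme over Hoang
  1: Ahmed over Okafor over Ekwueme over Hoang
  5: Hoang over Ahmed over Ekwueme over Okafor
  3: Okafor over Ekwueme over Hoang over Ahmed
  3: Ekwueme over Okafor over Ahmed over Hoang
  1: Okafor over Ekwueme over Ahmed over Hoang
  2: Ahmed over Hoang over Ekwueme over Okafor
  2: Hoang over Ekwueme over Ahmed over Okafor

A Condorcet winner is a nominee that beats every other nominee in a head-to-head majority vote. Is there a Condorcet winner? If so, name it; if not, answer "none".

Check each pair by majority over 21 ballots:
Hoang vs Ahmed: 3+5+3+2 = 13 for Hoang, 8 for Ahmed — Hoang by 13–8.
Hoang vs Ekwueme: 3+5+2+2 = 12 for Hoang, 9 for Ekwueme — Hoang by 12–9.
Hoang vs Okafor: 9 to 12, Okafor.
Ahmed vs Ekwueme: 12 to 9, Ahmed.
Ahmed vs Okafor: 1+5+2+2 = 10 for Ahmed, 11 for Okafor — Okafor by 11–10.
Ekwueme vs Okafor: Ekwueme preferred on 5+3+2+2 = 12 ballots; Ekwueme wins 12–9.
Each nominee drops at least one matchup (Hoang loses to Okafor; Ahmed loses to Hoang; Ekwueme loses to Hoang; Okafor loses to Ekwueme); the cycle Hoang beats Ekwueme beats Okafor beats Hoang rules out a Condorcet winner.

none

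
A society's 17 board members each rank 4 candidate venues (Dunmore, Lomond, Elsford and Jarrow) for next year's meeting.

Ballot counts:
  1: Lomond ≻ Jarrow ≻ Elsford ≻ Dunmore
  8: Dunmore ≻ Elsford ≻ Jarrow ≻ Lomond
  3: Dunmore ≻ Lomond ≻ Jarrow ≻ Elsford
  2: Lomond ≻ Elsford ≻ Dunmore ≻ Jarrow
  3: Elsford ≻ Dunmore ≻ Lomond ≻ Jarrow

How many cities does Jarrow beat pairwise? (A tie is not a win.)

0

Jarrow against each rival (17 organisers):
Jarrow vs Dunmore: Dunmore, 16–1.
Jarrow vs Lomond: Jarrow preferred on 8 ballots; Lomond wins 9–8.
Jarrow vs Elsford: Jarrow is ranked higher on 1+3 = 4 ballots, Elsford on 13. Elsford wins 13–4.
Jarrow beats no one; loses to Dunmore, Lomond, Elsford — 0 pairwise wins.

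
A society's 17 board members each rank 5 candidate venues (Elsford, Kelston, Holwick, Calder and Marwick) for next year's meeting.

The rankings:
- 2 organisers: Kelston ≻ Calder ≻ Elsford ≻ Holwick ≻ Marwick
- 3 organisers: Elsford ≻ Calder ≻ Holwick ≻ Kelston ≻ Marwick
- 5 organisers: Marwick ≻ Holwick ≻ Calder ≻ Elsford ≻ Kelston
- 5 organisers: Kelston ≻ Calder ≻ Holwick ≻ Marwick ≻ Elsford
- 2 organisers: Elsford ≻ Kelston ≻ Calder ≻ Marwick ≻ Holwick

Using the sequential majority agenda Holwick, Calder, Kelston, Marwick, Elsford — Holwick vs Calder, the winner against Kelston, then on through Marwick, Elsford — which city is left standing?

Round 1: Holwick vs Calder — 5–12, Calder advances.
Round 2: Calder vs Kelston — 8–9, Kelston advances.
Round 3: Kelston vs Marwick — 12–5, Kelston advances.
Round 4: Kelston vs Elsford — 7–10, Elsford advances.
Elsford survives the agenda.

Elsford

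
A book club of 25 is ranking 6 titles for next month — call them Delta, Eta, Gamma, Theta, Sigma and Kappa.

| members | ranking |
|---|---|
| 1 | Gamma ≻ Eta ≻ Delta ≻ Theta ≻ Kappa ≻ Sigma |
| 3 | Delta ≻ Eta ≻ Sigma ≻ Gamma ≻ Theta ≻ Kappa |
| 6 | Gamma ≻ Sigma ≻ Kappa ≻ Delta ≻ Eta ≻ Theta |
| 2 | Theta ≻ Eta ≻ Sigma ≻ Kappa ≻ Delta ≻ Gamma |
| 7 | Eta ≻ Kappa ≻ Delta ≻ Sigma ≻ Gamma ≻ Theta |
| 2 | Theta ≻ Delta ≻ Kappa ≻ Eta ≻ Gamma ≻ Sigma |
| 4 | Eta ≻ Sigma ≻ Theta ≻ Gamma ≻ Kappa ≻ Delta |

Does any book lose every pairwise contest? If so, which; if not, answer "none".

Head-to-head results (25 members):
Delta vs Eta: Delta preferred on 3+6+2 = 11 ballots; Eta wins 14–11.
Delta vs Gamma: Delta is ranked higher on 3+2+7+2 = 14 ballots, Gamma on 11. Delta wins 14–11.
Delta vs Theta: Delta preferred on 1+3+6+7 = 17 ballots; Delta wins 17–8.
Delta vs Sigma: 13 to 12, Delta.
Delta vs Kappa: Kappa, 19–6.
Eta vs Gamma: 3+2+7+2+4 = 18 for Eta, 7 for Gamma — Eta by 18–7.
Eta–Theta: Eta 21–4.
Eta vs Sigma: Eta, 19–6.
Eta–Kappa: Eta 17–8.
Gamma vs Theta: 1+3+6+7 = 17 for Gamma, 8 for Theta — Gamma by 17–8.
Gamma–Sigma: Sigma 16–9.
Gamma vs Kappa: Gamma wins 14–11.
Theta vs Sigma: Theta is ranked higher on 1+2+2 = 5 ballots, Sigma on 20. Sigma wins 20–5.
Theta vs Kappa: Theta preferred on 1+3+2+2+4 = 12 ballots; Kappa wins 13–12.
Sigma–Kappa: Sigma 15–10.
Theta loses to every other book — it is the Condorcet loser.

Theta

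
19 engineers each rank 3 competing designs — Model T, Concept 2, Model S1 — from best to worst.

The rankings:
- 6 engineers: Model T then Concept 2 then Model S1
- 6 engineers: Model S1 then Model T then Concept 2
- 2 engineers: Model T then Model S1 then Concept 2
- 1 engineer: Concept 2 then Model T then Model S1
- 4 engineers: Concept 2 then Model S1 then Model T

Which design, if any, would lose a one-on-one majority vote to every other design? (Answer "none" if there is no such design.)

none

Head-to-head results (19 engineers):
Model T vs Concept 2: Model T is ranked higher on 6+6+2 = 14 ballots, Concept 2 on 5. Model T wins 14–5.
Model T vs Model S1: Model S1, 10–9.
Concept 2 vs Model S1: Concept 2 wins 11–8.
No design is winless: Model T beats Concept 2; Concept 2 beats Model S1; Model S1 beats Model T. There is no Condorcet loser.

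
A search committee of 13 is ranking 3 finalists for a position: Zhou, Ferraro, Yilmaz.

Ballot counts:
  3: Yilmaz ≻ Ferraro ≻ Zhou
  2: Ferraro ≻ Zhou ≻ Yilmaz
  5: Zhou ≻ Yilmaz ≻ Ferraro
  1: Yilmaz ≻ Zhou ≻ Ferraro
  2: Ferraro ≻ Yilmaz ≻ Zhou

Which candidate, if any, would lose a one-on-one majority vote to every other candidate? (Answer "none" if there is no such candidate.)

Head-to-head results (13 committee members):
Zhou vs Ferraro: Ferraro wins 7–6.
Zhou vs Yilmaz: Zhou wins 7–6.
Ferraro vs Yilmaz: Yilmaz, 9–4.
Every candidate wins at least one matchup (Zhou beats Yilmaz; Ferraro beats Zhou; Yilmaz beats Ferraro), so there is no Condorcet loser.

none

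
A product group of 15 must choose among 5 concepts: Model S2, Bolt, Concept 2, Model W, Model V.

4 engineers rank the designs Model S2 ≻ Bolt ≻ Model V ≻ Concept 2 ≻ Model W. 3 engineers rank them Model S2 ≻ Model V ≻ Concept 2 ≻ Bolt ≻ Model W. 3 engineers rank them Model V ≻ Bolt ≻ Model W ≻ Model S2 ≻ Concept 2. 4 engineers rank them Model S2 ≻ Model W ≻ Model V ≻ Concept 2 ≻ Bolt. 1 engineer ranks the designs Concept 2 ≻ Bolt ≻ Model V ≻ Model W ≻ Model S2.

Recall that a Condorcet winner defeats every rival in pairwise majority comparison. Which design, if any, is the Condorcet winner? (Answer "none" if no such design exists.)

Model S2

Check each pair by majority over 15 ballots:
Model S2–Bolt: Model S2 11–4.
Model S2 vs Concept 2: Model S2 wins 14–1.
Model S2 vs Model W: Model S2, 11–4.
Model S2 vs Model V: Model S2 wins 11–4.
Bolt vs Concept 2: Concept 2 wins 8–7.
Bolt vs Model W: 11 to 4, Bolt.
Bolt vs Model V: Bolt preferred on 4+1 = 5 ballots; Model V wins 10–5.
Concept 2–Model W: Concept 2 8–7.
Concept 2 vs Model V: 1 to 14, Model V.
Model W vs Model V: 4 to 11, Model V.
Only Model S2 has no losses; Model S2 is the Condorcet winner.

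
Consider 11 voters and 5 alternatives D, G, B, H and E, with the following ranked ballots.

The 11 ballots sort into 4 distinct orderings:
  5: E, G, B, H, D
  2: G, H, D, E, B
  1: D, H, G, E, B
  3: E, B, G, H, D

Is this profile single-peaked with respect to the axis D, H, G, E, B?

yes

Axis positions: D=1, H=2, G=3, E=4, B=5.
Type 1 (peak E at position 4): ranking walks positions 4-3-5-2-1, expanding outward from the peak — single-peaked.
Type 2 (peak G at position 3): ranking walks positions 3-2-1-4-5, expanding outward from the peak — single-peaked.
Type 3 (peak D at position 1): ranking walks positions 1-2-3-4-5, expanding outward from the peak — single-peaked.
Type 4 (peak E at position 4): ranking walks positions 4-5-3-2-1, expanding outward from the peak — single-peaked.
Every ranking is single-peaked on this axis.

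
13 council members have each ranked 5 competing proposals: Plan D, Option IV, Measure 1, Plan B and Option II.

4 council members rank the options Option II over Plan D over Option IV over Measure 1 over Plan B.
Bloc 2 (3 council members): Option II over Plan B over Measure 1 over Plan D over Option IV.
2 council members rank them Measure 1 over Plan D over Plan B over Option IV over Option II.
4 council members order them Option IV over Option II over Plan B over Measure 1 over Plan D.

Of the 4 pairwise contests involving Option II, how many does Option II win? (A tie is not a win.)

Option II against each rival (13 council members):
Option II vs Plan D: Option II wins 11–2.
Option II vs Option IV: Option II preferred on 4+3 = 7 ballots; Option II wins 7–6.
Option II vs Measure 1: Option II preferred on 4+3+4 = 11 ballots; Option II wins 11–2.
Option II–Plan B: Option II 11–2.
Option II beats Plan D, Option IV, Measure 1, Plan B — 4 pairwise wins.

4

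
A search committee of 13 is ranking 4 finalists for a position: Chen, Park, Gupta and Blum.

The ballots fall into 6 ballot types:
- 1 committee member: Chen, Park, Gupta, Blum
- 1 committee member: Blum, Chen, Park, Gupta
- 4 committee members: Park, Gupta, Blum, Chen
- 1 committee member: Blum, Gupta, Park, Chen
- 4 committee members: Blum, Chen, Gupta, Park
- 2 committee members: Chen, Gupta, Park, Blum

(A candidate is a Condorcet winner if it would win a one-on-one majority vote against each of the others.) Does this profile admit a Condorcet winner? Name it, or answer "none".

none

Head-to-head results (13 committee members):
Chen–Park: Chen 8–5.
Chen vs Gupta: Chen wins 8–5.
Chen vs Blum: Blum, 10–3.
Park vs Gupta: Gupta, 7–6.
Park vs Blum: Park, 7–6.
Gupta vs Blum: Gupta wins 7–6.
Each candidate drops at least one matchup (Chen loses to Blum; Park loses to Chen; Gupta loses to Chen; Blum loses to Park); the cycle Chen beats Park beats Blum beats Chen rules out a Condorcet winner.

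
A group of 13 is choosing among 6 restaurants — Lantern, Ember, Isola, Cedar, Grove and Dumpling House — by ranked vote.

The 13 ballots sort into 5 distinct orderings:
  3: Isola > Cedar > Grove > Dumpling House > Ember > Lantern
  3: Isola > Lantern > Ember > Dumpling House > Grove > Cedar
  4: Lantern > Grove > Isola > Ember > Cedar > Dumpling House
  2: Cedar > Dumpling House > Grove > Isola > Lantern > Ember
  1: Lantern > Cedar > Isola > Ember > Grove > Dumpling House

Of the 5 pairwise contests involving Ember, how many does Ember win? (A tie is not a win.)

2

Ember against each rival (13 friends):
Ember vs Lantern: Ember preferred on 3 ballots; Lantern wins 10–3.
Ember–Isola: Isola 13–0.
Ember vs Cedar: Ember, 7–6.
Ember vs Grove: Grove, 9–4.
Ember vs Dumpling House: Ember preferred on 3+4+1 = 8 ballots; Ember wins 8–5.
Ember beats Cedar, Dumpling House; loses to Lantern, Isola, Grove — 2 pairwise wins.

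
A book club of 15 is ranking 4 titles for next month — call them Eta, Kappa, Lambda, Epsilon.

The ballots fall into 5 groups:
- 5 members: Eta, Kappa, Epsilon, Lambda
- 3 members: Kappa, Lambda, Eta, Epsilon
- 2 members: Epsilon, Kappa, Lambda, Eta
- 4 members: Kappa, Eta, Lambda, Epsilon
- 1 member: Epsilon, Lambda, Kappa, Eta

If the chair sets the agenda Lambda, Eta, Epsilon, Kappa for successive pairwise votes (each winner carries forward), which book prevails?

Kappa

Round 1: Lambda vs Eta — 6–9, Eta advances.
Round 2: Eta vs Epsilon — 12–3, Eta advances.
Round 3: Eta vs Kappa — 5–10, Kappa advances.
Kappa survives the agenda.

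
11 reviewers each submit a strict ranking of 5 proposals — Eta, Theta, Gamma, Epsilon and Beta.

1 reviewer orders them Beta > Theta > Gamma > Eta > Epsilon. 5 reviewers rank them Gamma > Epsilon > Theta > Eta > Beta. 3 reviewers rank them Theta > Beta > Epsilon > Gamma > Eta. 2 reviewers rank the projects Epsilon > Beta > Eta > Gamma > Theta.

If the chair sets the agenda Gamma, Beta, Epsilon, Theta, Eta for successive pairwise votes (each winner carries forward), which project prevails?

Round 1: Gamma vs Beta — 5–6, Beta advances.
Round 2: Beta vs Epsilon — 4–7, Epsilon advances.
Round 3: Epsilon vs Theta — 7–4, Epsilon advances.
Round 4: Epsilon vs Eta — 10–1, Epsilon advances.
Epsilon survives the agenda.

Epsilon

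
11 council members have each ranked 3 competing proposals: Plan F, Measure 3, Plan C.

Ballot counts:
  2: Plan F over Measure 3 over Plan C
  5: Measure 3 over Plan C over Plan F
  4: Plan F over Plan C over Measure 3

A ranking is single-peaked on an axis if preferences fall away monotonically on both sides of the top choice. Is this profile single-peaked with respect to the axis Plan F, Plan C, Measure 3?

Axis positions: Plan F=1, Plan C=2, Measure 3=3.
Ballot type 1: ranking walks positions 1-3-2; Measure 3 is ranked above Plan C even though Plan C lies between Measure 3 and the peak Plan F on the axis — preferences dip and rise again. Not single-peaked.
Ballot type 2 (peak Measure 3 at position 3): ranking walks positions 3-2-1, expanding outward from the peak — single-peaked.
Ballot type 3 (peak Plan F at position 1): ranking walks positions 1-2-3, expanding outward from the peak — single-peaked.
Ballot type 1 violates single-peakedness, so the profile is not single-peaked on this axis.

no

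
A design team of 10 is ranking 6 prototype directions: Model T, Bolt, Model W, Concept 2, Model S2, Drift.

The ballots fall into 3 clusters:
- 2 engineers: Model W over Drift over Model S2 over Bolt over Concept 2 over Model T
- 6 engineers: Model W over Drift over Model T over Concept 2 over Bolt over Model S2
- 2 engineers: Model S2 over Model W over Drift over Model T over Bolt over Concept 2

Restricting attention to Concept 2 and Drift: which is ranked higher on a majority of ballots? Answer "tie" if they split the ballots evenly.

No ballot ranks Concept 2 above Drift: 0.
Ballots ranking Drift above Concept 2: 10 − 0 = 10.
Drift wins the head-to-head 10–0.

Drift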